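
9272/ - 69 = -9272/69=- 134.38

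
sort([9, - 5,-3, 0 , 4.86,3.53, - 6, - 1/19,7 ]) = [ - 6 , - 5, - 3, - 1/19,0 , 3.53,4.86 , 7,  9 ]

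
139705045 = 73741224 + 65963821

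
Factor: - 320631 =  - 3^1*106877^1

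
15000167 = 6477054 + 8523113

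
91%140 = 91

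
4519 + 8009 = 12528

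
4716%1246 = 978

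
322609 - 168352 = 154257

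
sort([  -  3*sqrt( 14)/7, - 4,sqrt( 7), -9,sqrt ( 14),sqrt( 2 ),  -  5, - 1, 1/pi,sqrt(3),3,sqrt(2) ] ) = [ - 9, - 5, - 4, - 3* sqrt (14 ) /7, - 1, 1/pi, sqrt( 2) , sqrt(2),sqrt(3 ),  sqrt( 7 ),3,sqrt( 14)] 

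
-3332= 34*( - 98 )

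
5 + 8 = 13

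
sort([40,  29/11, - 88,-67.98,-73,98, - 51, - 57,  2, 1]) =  [-88, - 73,  -  67.98,-57, - 51,  1,  2,29/11,40,98 ]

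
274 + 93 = 367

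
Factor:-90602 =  - 2^1*89^1*509^1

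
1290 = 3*430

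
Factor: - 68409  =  - 3^2 *11^1*691^1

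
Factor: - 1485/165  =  -9 = - 3^2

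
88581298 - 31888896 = 56692402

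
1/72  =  1/72  =  0.01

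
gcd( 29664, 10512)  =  144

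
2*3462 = 6924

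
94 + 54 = 148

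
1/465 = 1/465 =0.00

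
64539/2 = 32269 + 1/2=32269.50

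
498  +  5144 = 5642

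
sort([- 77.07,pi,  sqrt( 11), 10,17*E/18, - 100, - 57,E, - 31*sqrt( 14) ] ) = [ - 31*sqrt( 14) ,-100, - 77.07 , - 57,17 * E/18,E, pi,sqrt (11), 10]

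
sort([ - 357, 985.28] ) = [ - 357,985.28]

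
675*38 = 25650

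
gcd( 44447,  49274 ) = 1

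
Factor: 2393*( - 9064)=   -  2^3*11^1*103^1*2393^1 = - 21690152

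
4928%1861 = 1206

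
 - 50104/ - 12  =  4175 + 1/3=4175.33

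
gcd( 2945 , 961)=31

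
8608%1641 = 403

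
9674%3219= 17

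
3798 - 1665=2133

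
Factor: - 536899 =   -  11^1*48809^1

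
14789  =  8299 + 6490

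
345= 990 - 645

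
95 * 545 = 51775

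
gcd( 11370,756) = 6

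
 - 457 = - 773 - -316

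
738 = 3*246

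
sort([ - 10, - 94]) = [ - 94, - 10 ] 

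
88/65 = 1 + 23/65 =1.35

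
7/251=7/251 = 0.03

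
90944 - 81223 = 9721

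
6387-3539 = 2848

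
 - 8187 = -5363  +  -2824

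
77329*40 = 3093160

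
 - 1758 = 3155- 4913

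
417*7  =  2919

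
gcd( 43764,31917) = 3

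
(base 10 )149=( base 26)5J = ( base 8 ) 225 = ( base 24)65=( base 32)4l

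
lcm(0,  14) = 0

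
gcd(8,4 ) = 4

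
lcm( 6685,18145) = 127015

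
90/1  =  90  =  90.00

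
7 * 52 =364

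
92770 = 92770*1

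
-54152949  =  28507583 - 82660532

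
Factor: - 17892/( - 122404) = 3^2*7^1*431^( - 1)  =  63/431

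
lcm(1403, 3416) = 78568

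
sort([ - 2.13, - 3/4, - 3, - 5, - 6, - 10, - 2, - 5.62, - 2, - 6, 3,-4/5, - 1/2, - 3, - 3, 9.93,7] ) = [ - 10,-6 , - 6, - 5.62,- 5, - 3, - 3, - 3, - 2.13, - 2, - 2 , - 4/5, - 3/4, - 1/2, 3, 7, 9.93]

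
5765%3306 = 2459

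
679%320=39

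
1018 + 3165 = 4183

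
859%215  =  214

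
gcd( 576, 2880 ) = 576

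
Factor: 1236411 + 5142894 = 3^1*5^1 * 103^1*4129^1 = 6379305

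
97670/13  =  7513  +  1/13 = 7513.08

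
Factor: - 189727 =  - 23^1* 73^1*113^1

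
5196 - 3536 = 1660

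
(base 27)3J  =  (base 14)72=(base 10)100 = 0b1100100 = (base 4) 1210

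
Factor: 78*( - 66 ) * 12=  -  61776 = -2^4*3^3*11^1*13^1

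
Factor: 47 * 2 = 2^1*47^1 = 94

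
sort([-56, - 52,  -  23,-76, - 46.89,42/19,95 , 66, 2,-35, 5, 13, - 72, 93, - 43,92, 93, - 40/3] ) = [ - 76,-72, -56, - 52, - 46.89, - 43, - 35,-23, - 40/3,2, 42/19, 5, 13 , 66, 92,93,  93, 95]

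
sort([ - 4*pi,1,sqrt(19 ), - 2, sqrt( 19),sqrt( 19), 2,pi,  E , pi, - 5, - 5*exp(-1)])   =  [ - 4 * pi, - 5, - 2, - 5*exp( - 1 ),1, 2, E,pi , pi,sqrt( 19 ),sqrt ( 19 ),sqrt( 19)]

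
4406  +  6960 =11366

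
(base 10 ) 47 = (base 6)115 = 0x2f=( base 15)32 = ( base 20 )27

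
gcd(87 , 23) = 1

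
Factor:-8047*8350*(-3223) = 216561266350 = 2^1*5^2*11^1 * 13^1*167^1*293^1 *619^1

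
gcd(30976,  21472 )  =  352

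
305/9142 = 305/9142=0.03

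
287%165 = 122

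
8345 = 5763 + 2582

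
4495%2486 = 2009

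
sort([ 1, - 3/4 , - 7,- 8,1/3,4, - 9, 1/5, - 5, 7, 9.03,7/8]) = [ - 9, - 8, - 7, - 5, - 3/4, 1/5, 1/3, 7/8, 1 , 4,7, 9.03 ]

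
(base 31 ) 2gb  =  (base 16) 97d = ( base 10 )2429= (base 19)6dg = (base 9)3288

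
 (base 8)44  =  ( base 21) 1F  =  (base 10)36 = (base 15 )26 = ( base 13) 2A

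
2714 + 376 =3090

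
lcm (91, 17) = 1547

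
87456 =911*96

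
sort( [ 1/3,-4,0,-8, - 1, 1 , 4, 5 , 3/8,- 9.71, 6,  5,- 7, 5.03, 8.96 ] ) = [ - 9.71,-8,-7,-4, - 1, 0,  1/3, 3/8 , 1, 4, 5, 5,5.03,6, 8.96]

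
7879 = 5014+2865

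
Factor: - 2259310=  - 2^1*5^1  *  225931^1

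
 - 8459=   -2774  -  5685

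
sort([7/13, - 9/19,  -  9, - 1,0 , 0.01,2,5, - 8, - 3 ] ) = [ - 9, -8, - 3, - 1, - 9/19, 0,0.01, 7/13,2, 5] 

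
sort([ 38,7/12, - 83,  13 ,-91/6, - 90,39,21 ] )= [ - 90,- 83, - 91/6 , 7/12, 13,21, 38,39 ]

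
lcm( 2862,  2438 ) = 65826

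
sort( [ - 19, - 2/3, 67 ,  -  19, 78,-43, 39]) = [ - 43, - 19, - 19 , - 2/3 , 39,67,78 ] 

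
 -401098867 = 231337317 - 632436184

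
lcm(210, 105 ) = 210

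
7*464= 3248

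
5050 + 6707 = 11757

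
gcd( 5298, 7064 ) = 1766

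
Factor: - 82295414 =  - 2^1 *113^1*449^1*811^1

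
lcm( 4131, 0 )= 0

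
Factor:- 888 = - 2^3*3^1*37^1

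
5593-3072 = 2521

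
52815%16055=4650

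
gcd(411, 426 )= 3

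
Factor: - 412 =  - 2^2*103^1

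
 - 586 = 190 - 776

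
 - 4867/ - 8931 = 4867/8931 = 0.54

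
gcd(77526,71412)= 6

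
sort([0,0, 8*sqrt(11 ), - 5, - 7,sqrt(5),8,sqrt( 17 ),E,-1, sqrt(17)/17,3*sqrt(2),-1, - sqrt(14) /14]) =[ - 7,-5,-1, - 1 , - sqrt( 14)/14,0,  0,sqrt (17)/17,sqrt(5 ), E,sqrt( 17), 3*sqrt( 2),8, 8*sqrt(11)]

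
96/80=6/5  =  1.20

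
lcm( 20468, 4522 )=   388892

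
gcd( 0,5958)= 5958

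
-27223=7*(-3889)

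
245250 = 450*545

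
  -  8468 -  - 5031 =-3437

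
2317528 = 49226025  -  46908497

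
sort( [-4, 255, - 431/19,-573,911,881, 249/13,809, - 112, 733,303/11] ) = [ - 573, - 112,- 431/19, - 4, 249/13,  303/11, 255,733,809,881,911 ]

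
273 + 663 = 936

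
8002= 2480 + 5522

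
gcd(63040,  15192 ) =8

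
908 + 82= 990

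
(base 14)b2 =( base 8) 234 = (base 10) 156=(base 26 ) 60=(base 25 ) 66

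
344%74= 48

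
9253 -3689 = 5564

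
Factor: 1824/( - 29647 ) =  - 2^5*3^1*19^1*  23^ ( -1)*1289^( - 1 ) 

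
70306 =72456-2150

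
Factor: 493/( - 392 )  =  -2^ ( - 3) * 7^( - 2 )*17^1 * 29^1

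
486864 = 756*644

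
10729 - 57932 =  - 47203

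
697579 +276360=973939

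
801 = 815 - 14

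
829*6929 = 5744141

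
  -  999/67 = -999/67  =  - 14.91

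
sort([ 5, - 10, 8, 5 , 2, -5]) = [ - 10,- 5, 2,5,5, 8] 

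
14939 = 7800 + 7139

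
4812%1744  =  1324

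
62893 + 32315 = 95208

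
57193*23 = 1315439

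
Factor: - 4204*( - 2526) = 2^3*3^1*421^1*1051^1  =  10619304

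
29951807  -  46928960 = - 16977153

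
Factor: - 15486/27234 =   -  3^ ( - 1)*17^( - 1)* 29^1 =- 29/51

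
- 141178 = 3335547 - 3476725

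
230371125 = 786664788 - 556293663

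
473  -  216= 257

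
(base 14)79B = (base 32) 1f5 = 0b10111100101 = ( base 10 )1509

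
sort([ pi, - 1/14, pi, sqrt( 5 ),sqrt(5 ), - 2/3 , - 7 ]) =[ - 7, - 2/3, - 1/14, sqrt( 5) , sqrt(5), pi,pi] 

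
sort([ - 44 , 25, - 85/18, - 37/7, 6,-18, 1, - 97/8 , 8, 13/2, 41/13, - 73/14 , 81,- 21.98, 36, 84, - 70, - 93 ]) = [ - 93, - 70, - 44, - 21.98,-18, - 97/8,- 37/7, - 73/14,-85/18,1,41/13, 6, 13/2, 8,25,36,81, 84]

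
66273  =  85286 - 19013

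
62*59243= 3673066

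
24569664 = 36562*672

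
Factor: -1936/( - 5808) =1/3 = 3^( - 1) 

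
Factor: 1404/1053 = 2^2*3^( - 1) = 4/3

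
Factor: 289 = 17^2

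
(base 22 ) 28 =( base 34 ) 1i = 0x34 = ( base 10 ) 52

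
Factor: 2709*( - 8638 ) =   -  2^1*3^2*7^2*43^1 * 617^1 = - 23400342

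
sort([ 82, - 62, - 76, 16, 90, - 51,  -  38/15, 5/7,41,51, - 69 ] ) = [ - 76, - 69 , - 62, - 51 ,-38/15,5/7,16, 41, 51,82,90]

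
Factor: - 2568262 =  - 2^1*1284131^1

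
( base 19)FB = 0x128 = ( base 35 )8G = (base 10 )296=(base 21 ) E2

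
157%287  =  157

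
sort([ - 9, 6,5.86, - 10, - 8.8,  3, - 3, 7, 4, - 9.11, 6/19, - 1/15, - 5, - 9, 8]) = [ - 10 , - 9.11 , - 9, - 9, - 8.8, - 5 , - 3, - 1/15, 6/19,3,4, 5.86, 6 , 7,8]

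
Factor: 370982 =2^1*185491^1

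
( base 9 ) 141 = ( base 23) 53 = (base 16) 76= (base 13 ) 91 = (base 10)118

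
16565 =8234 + 8331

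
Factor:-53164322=-2^1* 83^1 *320267^1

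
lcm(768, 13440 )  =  26880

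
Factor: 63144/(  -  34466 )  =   - 2^2*3^2*19^(-1 )*877^1*907^ ( - 1 ) = - 31572/17233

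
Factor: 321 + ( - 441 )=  - 2^3*3^1*5^1 = - 120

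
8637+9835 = 18472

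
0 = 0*705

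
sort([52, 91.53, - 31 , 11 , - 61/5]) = [ - 31, - 61/5  ,  11,52 , 91.53]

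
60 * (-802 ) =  -48120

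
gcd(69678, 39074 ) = 14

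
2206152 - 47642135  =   -45435983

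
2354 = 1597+757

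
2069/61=33 + 56/61=33.92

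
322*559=179998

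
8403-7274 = 1129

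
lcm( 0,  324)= 0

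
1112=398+714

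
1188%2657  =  1188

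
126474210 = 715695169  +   - 589220959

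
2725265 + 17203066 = 19928331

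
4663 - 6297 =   -  1634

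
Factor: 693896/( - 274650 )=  - 2^2*3^( - 1 ) *5^ (-2 ) * 7^1*1831^( - 1)*12391^1 = -346948/137325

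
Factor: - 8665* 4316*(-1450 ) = 54227303000= 2^3 * 5^3*13^1*29^1*83^1*1733^1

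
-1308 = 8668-9976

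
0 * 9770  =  0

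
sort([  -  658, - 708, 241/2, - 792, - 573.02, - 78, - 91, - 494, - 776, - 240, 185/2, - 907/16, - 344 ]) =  [  -  792, - 776, - 708, - 658, - 573.02, - 494, - 344,-240, - 91, - 78, - 907/16, 185/2,241/2 ] 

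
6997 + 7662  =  14659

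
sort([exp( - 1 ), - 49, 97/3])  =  [ - 49 , exp( - 1),97/3] 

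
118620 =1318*90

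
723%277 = 169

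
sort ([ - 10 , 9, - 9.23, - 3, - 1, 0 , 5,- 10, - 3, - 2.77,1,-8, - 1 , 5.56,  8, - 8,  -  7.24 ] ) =[ - 10 , - 10, - 9.23, - 8, - 8 , - 7.24, - 3, - 3, - 2.77, - 1 , - 1,0,1,5, 5.56,8,  9] 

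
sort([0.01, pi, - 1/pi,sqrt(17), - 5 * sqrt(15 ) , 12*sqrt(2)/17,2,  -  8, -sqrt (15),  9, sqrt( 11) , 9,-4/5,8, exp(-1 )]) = [-5*sqrt(15), - 8 , - sqrt(15),- 4/5, - 1/pi,0.01,exp( - 1 ), 12*sqrt( 2)/17,2,  pi,sqrt ( 11 ), sqrt(17 ),8,9,  9 ] 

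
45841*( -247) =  - 11322727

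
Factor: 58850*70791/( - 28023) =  -1388683450/9341 = - 2^1*5^2*7^1*11^1*107^1*3371^1*9341^(  -  1)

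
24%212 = 24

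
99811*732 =73061652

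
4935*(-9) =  - 44415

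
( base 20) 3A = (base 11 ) 64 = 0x46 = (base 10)70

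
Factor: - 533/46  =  -2^(-1)*13^1 *23^(-1 ) * 41^1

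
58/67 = 58/67 = 0.87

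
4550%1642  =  1266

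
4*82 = 328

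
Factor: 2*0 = 0= 0^1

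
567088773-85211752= 481877021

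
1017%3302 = 1017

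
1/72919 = 1/72919 = 0.00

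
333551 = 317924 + 15627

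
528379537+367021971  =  895401508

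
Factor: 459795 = 3^1*5^1  *  7^1*29^1*151^1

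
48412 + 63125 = 111537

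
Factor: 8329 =8329^1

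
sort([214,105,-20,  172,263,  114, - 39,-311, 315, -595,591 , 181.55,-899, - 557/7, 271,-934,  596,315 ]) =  [-934, - 899, - 595,-311,-557/7, - 39,-20,105, 114,172,181.55,214, 263,271,  315,315,591,596]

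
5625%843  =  567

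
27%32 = 27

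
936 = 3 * 312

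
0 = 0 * 174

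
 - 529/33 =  -17 + 32/33 = - 16.03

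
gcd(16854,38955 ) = 159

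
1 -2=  - 1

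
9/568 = 9/568 = 0.02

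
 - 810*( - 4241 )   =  3435210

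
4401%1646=1109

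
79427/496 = 79427/496 = 160.14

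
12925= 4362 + 8563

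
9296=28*332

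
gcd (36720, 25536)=48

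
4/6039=4/6039=0.00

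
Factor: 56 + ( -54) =2^1  =  2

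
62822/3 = 20940 + 2/3 = 20940.67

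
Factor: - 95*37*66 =  -  231990 = - 2^1* 3^1*5^1*11^1*19^1 * 37^1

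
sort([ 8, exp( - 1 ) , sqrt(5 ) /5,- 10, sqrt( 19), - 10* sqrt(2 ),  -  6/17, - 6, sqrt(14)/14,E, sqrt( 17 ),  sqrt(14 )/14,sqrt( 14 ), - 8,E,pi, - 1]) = [ - 10*sqrt( 2 ),-10,  -  8, - 6, - 1, - 6/17, sqrt( 14 ) /14,  sqrt( 14 ) /14, exp ( - 1),sqrt(5)/5,E, E, pi,  sqrt(14), sqrt( 17 ), sqrt( 19), 8 ] 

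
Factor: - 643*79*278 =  -2^1*79^1 * 139^1 * 643^1 = -14121566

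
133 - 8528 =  - 8395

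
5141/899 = 5 + 646/899  =  5.72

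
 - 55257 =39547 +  - 94804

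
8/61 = 8/61 = 0.13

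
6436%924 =892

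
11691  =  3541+8150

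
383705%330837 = 52868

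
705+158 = 863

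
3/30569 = 3/30569 = 0.00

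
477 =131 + 346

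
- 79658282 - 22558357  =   - 102216639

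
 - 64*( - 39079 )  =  2501056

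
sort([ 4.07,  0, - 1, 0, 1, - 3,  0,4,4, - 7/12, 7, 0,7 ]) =[-3, - 1, - 7/12, 0,0, 0,0, 1,4,4,4.07,7, 7]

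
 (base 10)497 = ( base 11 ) 412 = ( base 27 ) ib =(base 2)111110001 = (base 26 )J3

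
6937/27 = 6937/27=   256.93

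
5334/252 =21 + 1/6 = 21.17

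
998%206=174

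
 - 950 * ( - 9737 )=9250150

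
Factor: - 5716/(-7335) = 2^2*3^(- 2 )*5^(-1)*163^( - 1 )*1429^1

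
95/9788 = 95/9788 = 0.01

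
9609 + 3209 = 12818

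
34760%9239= 7043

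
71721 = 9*7969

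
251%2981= 251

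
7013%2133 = 614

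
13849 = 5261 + 8588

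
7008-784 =6224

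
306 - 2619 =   -  2313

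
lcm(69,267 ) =6141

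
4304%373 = 201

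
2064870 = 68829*30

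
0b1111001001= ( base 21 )243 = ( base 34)SH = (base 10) 969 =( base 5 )12334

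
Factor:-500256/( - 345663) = 288/199 =2^5*3^2*199^( - 1)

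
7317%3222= 873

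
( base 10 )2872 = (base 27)3PA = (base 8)5470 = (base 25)4em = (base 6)21144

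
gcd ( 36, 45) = 9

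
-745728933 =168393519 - 914122452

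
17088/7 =2441+1/7  =  2441.14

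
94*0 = 0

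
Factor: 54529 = 31^1*1759^1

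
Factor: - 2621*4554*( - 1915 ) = 22857505110  =  2^1*3^2*5^1*11^1 *23^1*383^1* 2621^1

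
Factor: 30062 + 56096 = 86158 = 2^1*23^1*1873^1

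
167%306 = 167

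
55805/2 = 55805/2=   27902.50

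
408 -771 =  - 363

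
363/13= 363/13 = 27.92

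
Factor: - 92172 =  - 2^2 * 3^1*7681^1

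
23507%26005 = 23507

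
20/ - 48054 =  - 10/24027 =-0.00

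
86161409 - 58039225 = 28122184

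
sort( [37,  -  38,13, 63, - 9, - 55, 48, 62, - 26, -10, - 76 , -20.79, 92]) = [ - 76, - 55, - 38, - 26, - 20.79, - 10, - 9, 13,37, 48, 62, 63 , 92 ]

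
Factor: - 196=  - 2^2*7^2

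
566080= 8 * 70760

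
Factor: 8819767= 11^1* 163^1*4919^1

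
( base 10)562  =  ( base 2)1000110010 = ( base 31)I4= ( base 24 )na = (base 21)15G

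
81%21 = 18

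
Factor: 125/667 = 5^3 * 23^( - 1) *29^( - 1)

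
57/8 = 7 + 1/8 = 7.12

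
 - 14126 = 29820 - 43946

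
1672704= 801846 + 870858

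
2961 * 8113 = 24022593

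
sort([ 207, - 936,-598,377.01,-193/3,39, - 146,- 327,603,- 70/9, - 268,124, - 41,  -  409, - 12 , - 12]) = [-936, - 598 , - 409,  -  327,  -  268,-146,-193/3, - 41 ,  -  12,-12, - 70/9 , 39,124,  207,377.01,603]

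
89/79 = 89/79 = 1.13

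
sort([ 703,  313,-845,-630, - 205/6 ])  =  [ - 845, - 630, - 205/6 , 313, 703 ]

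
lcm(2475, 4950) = 4950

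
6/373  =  6/373 = 0.02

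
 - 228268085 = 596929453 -825197538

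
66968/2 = 33484  =  33484.00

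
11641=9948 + 1693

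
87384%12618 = 11676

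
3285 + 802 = 4087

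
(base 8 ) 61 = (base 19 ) 2B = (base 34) 1f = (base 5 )144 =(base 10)49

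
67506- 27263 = 40243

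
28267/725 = 28267/725 =38.99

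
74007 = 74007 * 1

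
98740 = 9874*10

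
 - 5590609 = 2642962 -8233571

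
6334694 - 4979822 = 1354872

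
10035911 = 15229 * 659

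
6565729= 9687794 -3122065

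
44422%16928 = 10566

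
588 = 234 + 354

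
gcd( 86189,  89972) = 1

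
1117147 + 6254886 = 7372033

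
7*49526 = 346682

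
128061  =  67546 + 60515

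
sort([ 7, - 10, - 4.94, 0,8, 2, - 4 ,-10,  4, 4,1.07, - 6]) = [ -10, - 10 , - 6, - 4.94, - 4, 0,1.07, 2, 4,4, 7,8 ]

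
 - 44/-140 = 11/35 = 0.31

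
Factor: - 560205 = -3^2 * 5^1*59^1*211^1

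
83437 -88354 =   -  4917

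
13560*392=5315520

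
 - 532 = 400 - 932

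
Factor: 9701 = 89^1 * 109^1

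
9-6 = 3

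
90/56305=18/11261 =0.00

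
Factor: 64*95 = 6080 = 2^6*5^1*19^1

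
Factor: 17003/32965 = 5^( - 1)* 7^2*19^( - 1 )= 49/95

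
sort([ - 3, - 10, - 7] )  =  [ - 10,- 7, - 3 ]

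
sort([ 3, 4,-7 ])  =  [ - 7,3,4 ] 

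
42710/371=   115+45/371= 115.12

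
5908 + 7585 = 13493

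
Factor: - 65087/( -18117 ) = 3^ ( - 3 )*97^1 = 97/27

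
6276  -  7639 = -1363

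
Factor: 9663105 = 3^1* 5^1*23^1*37^1 * 757^1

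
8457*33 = 279081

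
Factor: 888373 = 888373^1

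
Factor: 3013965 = 3^2*5^1 * 66977^1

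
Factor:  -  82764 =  - 2^2*3^2* 11^2*19^1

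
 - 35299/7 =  - 5043  +  2/7 = -5042.71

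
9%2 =1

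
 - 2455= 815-3270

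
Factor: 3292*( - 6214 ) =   -  2^3 * 13^1*239^1*823^1 = - 20456488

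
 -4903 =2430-7333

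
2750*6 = 16500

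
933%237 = 222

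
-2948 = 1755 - 4703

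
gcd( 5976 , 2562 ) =6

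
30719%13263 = 4193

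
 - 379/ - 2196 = 379/2196 = 0.17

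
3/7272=1/2424 = 0.00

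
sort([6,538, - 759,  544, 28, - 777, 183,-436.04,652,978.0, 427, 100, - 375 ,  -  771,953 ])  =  [ -777, - 771, - 759, - 436.04, - 375,6, 28, 100,183, 427,538  ,  544,652, 953, 978.0 ] 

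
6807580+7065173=13872753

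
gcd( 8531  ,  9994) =19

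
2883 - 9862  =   - 6979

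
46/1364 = 23/682=0.03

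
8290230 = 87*95290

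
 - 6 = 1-7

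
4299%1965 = 369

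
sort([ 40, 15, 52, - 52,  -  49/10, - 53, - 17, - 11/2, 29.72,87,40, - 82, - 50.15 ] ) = [ - 82, - 53,-52 ,-50.15, - 17, - 11/2,-49/10,  15,29.72,40, 40, 52, 87]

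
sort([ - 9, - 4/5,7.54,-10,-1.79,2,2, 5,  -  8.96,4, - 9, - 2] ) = [ -10 ,  -  9, - 9 , - 8.96,  -  2, - 1.79, - 4/5, 2,  2,4,5,7.54]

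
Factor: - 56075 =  - 5^2*2243^1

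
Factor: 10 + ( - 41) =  - 31 = - 31^1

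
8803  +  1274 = 10077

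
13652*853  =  11645156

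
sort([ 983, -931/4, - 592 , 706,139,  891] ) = [-592,  -  931/4, 139,  706, 891, 983] 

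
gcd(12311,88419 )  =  1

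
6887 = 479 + 6408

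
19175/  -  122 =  - 158+101/122 =- 157.17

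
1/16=1/16=0.06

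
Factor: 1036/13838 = 2^1*7^1*11^( - 1 )* 17^( - 1) = 14/187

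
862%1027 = 862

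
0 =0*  5456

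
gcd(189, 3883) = 1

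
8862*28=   248136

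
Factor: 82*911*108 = 2^3*3^3*41^1 * 911^1= 8067816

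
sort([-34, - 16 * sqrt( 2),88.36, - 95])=[-95,-34,-16*sqrt(2) , 88.36 ]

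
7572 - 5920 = 1652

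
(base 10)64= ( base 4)1000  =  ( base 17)3D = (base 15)44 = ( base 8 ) 100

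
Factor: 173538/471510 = 5^( - 1 )*13^ ( - 2 )*311^1= 311/845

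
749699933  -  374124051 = 375575882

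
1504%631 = 242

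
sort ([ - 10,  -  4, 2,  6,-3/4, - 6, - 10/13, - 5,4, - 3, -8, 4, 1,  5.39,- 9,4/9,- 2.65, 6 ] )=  [ - 10,- 9, - 8, - 6, - 5, - 4, - 3, - 2.65, - 10/13, - 3/4,4/9,1, 2 , 4,4, 5.39,6,6]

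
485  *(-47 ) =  -22795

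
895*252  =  225540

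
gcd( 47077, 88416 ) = 1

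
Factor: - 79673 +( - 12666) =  - 13^1*7103^1=- 92339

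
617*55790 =34422430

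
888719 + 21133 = 909852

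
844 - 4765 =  - 3921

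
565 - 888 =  - 323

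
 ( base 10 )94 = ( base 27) 3d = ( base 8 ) 136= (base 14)6a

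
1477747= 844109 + 633638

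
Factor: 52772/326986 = 158/979 =2^1*11^(-1)*79^1 * 89^( - 1 ) 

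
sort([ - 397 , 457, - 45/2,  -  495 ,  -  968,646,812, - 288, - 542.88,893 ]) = [ - 968, - 542.88, - 495, - 397,- 288, - 45/2,457,646,812,893 ]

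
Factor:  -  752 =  - 2^4*47^1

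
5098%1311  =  1165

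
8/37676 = 2/9419 = 0.00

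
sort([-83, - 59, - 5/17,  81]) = [ - 83, - 59, - 5/17,81]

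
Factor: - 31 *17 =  - 17^1*31^1 = - 527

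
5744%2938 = 2806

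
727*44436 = 32304972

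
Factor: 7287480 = 2^3* 3^2 *5^1*31^1*653^1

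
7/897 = 7/897=0.01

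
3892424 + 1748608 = 5641032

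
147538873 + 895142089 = 1042680962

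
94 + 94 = 188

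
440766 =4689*94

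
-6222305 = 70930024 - 77152329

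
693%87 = 84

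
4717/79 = 59 + 56/79 =59.71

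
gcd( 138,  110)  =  2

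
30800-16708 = 14092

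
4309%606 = 67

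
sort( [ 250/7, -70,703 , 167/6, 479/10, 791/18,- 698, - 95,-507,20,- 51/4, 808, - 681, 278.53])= [ - 698,-681,-507  ,  -  95,  -  70, - 51/4,20, 167/6,250/7, 791/18, 479/10, 278.53,703, 808] 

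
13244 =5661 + 7583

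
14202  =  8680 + 5522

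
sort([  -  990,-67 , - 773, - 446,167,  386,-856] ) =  [  -  990,-856 ,-773,  -  446, - 67, 167, 386 ] 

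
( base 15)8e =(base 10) 134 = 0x86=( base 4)2012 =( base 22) 62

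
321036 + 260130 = 581166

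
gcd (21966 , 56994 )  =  42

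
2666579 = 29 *91951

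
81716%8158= 136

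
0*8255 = 0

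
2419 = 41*59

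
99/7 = 99/7  =  14.14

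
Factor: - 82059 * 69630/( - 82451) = 2^1 * 3^2*5^1*11^1*17^1 * 41^( - 1 ) * 211^1*1609^1 * 2011^( - 1 ) = 5713768170/82451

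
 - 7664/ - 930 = 8+ 112/465 = 8.24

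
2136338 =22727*94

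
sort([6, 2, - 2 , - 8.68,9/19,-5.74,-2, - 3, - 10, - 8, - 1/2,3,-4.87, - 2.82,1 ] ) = [-10, - 8.68, - 8, - 5.74,-4.87,-3, - 2.82, - 2, - 2, - 1/2, 9/19,1, 2 , 3,6 ]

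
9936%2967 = 1035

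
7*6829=47803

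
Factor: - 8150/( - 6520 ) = 5/4 = 2^ (- 2)* 5^1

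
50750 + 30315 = 81065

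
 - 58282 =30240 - 88522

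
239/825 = 239/825 =0.29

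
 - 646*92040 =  -59457840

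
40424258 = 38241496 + 2182762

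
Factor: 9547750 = 2^1 * 5^3*181^1 * 211^1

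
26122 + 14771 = 40893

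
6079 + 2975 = 9054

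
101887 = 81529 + 20358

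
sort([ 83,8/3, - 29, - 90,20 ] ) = [ - 90, - 29,8/3,20 , 83]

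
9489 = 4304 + 5185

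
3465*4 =13860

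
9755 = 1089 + 8666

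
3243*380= 1232340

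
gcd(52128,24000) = 96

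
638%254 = 130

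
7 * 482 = 3374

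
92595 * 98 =9074310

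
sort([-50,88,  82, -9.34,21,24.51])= [-50,-9.34,21 , 24.51, 82, 88 ] 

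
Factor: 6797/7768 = 7/8 = 2^( - 3)*7^1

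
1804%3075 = 1804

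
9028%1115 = 108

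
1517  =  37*41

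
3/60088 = 3/60088 =0.00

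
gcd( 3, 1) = 1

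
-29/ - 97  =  29/97=0.30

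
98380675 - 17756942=80623733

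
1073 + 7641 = 8714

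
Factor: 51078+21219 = 72297= 3^2*29^1*277^1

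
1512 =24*63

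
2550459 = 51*50009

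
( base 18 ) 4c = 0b1010100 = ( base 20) 44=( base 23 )3F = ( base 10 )84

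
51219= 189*271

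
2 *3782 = 7564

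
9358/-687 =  - 9358/687 = -13.62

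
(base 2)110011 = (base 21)29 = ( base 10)51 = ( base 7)102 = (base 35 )1g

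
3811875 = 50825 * 75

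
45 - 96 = - 51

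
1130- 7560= - 6430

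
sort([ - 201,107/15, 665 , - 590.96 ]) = [ - 590.96, - 201,107/15, 665 ] 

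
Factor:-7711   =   - 11^1* 701^1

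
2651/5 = 2651/5 = 530.20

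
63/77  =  9/11  =  0.82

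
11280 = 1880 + 9400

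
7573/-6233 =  - 2 + 4893/6233 = - 1.21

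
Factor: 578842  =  2^1 * 11^1*83^1 * 317^1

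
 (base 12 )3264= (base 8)12654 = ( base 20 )DH8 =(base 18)H24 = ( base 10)5548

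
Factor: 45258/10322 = 3^1*13^ (-1 )*19^1 = 57/13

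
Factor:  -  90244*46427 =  - 2^2*7^1*11^1* 17^1*293^1*2731^1 = - 4189758188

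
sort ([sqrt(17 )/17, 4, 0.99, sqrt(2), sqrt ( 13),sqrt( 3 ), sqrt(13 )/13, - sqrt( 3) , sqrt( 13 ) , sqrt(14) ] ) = [-sqrt(3),  sqrt( 17) /17,sqrt(13)/13, 0.99, sqrt(2 ), sqrt(3), sqrt(13), sqrt(13),sqrt(14), 4] 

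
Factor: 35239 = 131^1*269^1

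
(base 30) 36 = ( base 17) 5B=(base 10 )96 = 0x60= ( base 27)3f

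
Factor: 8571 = 3^1*2857^1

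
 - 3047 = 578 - 3625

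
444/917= 444/917=0.48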